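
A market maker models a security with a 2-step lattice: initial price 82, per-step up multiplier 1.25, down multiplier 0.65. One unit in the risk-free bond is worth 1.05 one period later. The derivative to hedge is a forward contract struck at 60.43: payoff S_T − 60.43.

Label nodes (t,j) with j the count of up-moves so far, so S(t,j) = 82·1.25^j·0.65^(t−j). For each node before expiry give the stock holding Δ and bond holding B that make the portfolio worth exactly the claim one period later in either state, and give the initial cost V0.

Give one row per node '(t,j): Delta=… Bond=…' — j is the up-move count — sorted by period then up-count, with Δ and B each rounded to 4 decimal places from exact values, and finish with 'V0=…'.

(0,0): Delta=1.0000 Bond=-54.8118
(1,0): Delta=1.0000 Bond=-57.5524
(1,1): Delta=1.0000 Bond=-57.5524
V0=27.1882

No-arbitrage ⇒ martingale measure with p* = (R−d)/(u−d) = 0.6667.
Terminal values V(2,·): V(2,0)=-25.7850, V(2,1)=6.1950, V(2,2)=67.6950
Node (1,0) S=53.3000: V=(p*·6.1950+(1−p*)·-25.7850)/1.05=-4.2524; Δ=(6.1950−-25.7850)/(66.6250−34.6450)=1.0000; B=V−Δ·S=-57.5524
Node (1,1) S=102.5000: V=(p*·67.6950+(1−p*)·6.1950)/1.05=44.9476; Δ=(67.6950−6.1950)/(128.1250−66.6250)=1.0000; B=V−Δ·S=-57.5524
Node (0,0) S=82.0000: V=(p*·44.9476+(1−p*)·-4.2524)/1.05=27.1882; Δ=(44.9476−-4.2524)/(102.5000−53.3000)=1.0000; B=V−Δ·S=-54.8118
Self-financing check: at every node Δ·S+B equals the discounted successor values.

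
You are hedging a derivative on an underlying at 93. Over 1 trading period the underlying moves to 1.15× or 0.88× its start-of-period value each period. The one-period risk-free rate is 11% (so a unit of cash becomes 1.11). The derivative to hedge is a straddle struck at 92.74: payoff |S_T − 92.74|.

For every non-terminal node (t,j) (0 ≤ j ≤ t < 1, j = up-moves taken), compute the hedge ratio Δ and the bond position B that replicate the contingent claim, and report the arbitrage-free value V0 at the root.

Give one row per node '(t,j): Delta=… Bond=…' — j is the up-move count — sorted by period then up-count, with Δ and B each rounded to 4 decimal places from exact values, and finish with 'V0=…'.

The replicating-portfolio and risk-neutral prices coincide; use p* = (1.11−0.88)/(1.15−0.88) = 0.8519 for the latter.
At expiry t=1: V(1,0)=10.9000, V(1,1)=14.2100
(0,0): S=93.0000. Δ = (V_up−V_dn)/(S_up−S_dn) = (14.2100−10.9000)/(106.9500−81.8400) = 0.1318. V = [p*·14.2100 + (1−p*)·10.9000]/1.11 = 12.3600. B = V − Δ·S = 0.1008.
Root portfolio cost Δ·93+B reproduces V0=12.3600.

(0,0): Delta=0.1318 Bond=0.1008
V0=12.3600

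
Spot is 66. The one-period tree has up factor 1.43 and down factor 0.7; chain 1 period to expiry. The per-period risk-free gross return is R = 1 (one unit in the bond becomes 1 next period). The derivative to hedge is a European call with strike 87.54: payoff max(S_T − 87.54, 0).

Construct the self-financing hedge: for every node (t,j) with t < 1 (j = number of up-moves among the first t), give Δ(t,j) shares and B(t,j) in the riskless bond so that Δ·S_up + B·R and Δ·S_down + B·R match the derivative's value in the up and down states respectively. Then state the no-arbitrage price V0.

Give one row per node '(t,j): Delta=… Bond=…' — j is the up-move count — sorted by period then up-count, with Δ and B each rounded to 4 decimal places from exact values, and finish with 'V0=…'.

Since d<R<u, set p* = (R−d)/(u−d) = 0.4110; price each node as the discounted p*-expectation of its children.
Terminal payoffs: V(1,0)=0.0000, V(1,1)=6.8400
  t=0,j=0: stock 66.0000 → up 94.3800 (V=6.8400), down 46.2000 (V=0.0000). Price 2.8110; hedge Δ=0.1420, bond B=-6.5589.
Self-financing check: at every node Δ·S+B equals the discounted successor values.

(0,0): Delta=0.1420 Bond=-6.5589
V0=2.8110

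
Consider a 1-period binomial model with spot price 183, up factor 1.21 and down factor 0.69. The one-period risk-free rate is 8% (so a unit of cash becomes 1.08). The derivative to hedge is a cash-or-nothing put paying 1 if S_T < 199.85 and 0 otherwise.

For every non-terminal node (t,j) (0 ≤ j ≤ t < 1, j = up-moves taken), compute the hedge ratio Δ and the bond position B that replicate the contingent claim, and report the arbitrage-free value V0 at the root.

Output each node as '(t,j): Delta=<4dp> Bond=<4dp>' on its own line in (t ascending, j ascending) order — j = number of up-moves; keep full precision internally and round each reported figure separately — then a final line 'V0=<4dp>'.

(0,0): Delta=-0.0105 Bond=2.1546
V0=0.2315

Under the risk-neutral measure, an up-move has probability p* = (R−d)/(u−d) = 0.7500 and values discount at R = 1.08.
Terminal values V(1,·): V(1,0)=1.0000, V(1,1)=0.0000
  t=0,j=0: stock 183.0000 → up 221.4300 (V=0.0000), down 126.2700 (V=1.0000). Price 0.2315; hedge Δ=-0.0105, bond B=2.1546.
Each (Δ,B) replicates both successor values, so the strategy is self-financing and V0 is arbitrage-free.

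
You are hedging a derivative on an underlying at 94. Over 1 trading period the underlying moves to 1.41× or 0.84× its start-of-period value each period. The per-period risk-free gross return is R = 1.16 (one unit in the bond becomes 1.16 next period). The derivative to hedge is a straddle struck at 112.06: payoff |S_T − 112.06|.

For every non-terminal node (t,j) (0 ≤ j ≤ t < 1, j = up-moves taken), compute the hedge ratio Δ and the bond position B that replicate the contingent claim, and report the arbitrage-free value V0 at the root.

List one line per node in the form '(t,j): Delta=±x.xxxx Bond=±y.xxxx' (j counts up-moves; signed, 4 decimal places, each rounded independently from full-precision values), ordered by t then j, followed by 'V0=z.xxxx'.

Under the risk-neutral measure, an up-move has probability p* = (R−d)/(u−d) = 0.5614 and values discount at R = 1.16.
Terminal payoffs: V(1,0)=33.1000, V(1,1)=20.4800
  t=0,j=0: stock 94.0000 → up 132.5400 (V=20.4800), down 78.9600 (V=33.1000). Price 22.4268; hedge Δ=-0.2355, bond B=44.5672.
Self-financing check: at every node Δ·S+B equals the discounted successor values.

(0,0): Delta=-0.2355 Bond=44.5672
V0=22.4268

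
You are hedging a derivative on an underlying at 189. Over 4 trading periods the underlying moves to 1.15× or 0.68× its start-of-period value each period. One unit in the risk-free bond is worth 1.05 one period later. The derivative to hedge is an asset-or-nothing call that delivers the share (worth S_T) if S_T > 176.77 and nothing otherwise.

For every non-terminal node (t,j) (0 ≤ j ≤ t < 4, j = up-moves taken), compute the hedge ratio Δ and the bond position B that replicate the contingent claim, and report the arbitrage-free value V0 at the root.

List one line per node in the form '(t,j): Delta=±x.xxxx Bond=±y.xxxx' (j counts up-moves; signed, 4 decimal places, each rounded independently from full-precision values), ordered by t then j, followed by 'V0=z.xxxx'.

Under the risk-neutral measure, an up-move has probability p* = (R−d)/(u−d) = 0.7872 and values discount at R = 1.05.
Terminal values V(4,·): V(4,0)=0.0000, V(4,1)=0.0000, V(4,2)=0.0000, V(4,3)=195.4629, V(4,4)=330.5622
(3,0): S=59.4276. Δ = (V_up−V_dn)/(S_up−S_dn) = (0.0000−0.0000)/(68.3418−40.4108) = 0.0000. V = [p*·0.0000 + (1−p*)·0.0000]/1.05 = 0.0000. B = V − Δ·S = 0.0000.
(3,1): S=100.5026. Δ = (V_up−V_dn)/(S_up−S_dn) = (0.0000−0.0000)/(115.5780−68.3418) = 0.0000. V = [p*·0.0000 + (1−p*)·0.0000]/1.05 = 0.0000. B = V − Δ·S = 0.0000.
(3,2): S=169.9677. Δ = (V_up−V_dn)/(S_up−S_dn) = (195.4629−0.0000)/(195.4629−115.5780) = 2.4468. V = [p*·195.4629 + (1−p*)·0.0000]/1.05 = 146.5476. B = V − Δ·S = -269.3308.
(3,3): S=287.4454. Δ = (V_up−V_dn)/(S_up−S_dn) = (330.5622−195.4629)/(330.5622−195.4629) = 1.0000. V = [p*·330.5622 + (1−p*)·195.4629]/1.05 = 287.4454. B = V − Δ·S = 0.0000.
(2,0): S=87.3936. Δ = (V_up−V_dn)/(S_up−S_dn) = (0.0000−0.0000)/(100.5026−59.4276) = 0.0000. V = [p*·0.0000 + (1−p*)·0.0000]/1.05 = 0.0000. B = V − Δ·S = 0.0000.
(2,1): S=147.7980. Δ = (V_up−V_dn)/(S_up−S_dn) = (146.5476−0.0000)/(169.9677−100.5026) = 2.1097. V = [p*·146.5476 + (1−p*)·0.0000]/1.05 = 109.8736. B = V − Δ·S = -201.9299.
(2,2): S=249.9525. Δ = (V_up−V_dn)/(S_up−S_dn) = (287.4454−146.5476)/(287.4454−169.9677) = 1.1994. V = [p*·287.4454 + (1−p*)·146.5476]/1.05 = 245.2068. B = V − Δ·S = -54.5756.
(1,0): S=128.5200. Δ = (V_up−V_dn)/(S_up−S_dn) = (109.8736−0.0000)/(147.7980−87.3936) = 1.8190. V = [p*·109.8736 + (1−p*)·0.0000]/1.05 = 82.3774. B = V − Δ·S = -151.3963.
(1,1): S=217.3500. Δ = (V_up−V_dn)/(S_up−S_dn) = (245.2068−109.8736)/(249.9525−147.7980) = 1.3248. V = [p*·245.2068 + (1−p*)·109.8736]/1.05 = 206.1071. B = V − Δ·S = -81.8358.
(0,0): S=189.0000. Δ = (V_up−V_dn)/(S_up−S_dn) = (206.1071−82.3774)/(217.3500−128.5200) = 1.3929. V = [p*·206.1071 + (1−p*)·82.3774]/1.05 = 171.2206. B = V − Δ·S = -92.0342.
Self-financing check: at every node Δ·S+B equals the discounted successor values.

(0,0): Delta=1.3929 Bond=-92.0342
(1,0): Delta=1.8190 Bond=-151.3963
(1,1): Delta=1.3248 Bond=-81.8358
(2,0): Delta=0.0000 Bond=0.0000
(2,1): Delta=2.1097 Bond=-201.9299
(2,2): Delta=1.1994 Bond=-54.5756
(3,0): Delta=0.0000 Bond=0.0000
(3,1): Delta=0.0000 Bond=0.0000
(3,2): Delta=2.4468 Bond=-269.3308
(3,3): Delta=1.0000 Bond=0.0000
V0=171.2206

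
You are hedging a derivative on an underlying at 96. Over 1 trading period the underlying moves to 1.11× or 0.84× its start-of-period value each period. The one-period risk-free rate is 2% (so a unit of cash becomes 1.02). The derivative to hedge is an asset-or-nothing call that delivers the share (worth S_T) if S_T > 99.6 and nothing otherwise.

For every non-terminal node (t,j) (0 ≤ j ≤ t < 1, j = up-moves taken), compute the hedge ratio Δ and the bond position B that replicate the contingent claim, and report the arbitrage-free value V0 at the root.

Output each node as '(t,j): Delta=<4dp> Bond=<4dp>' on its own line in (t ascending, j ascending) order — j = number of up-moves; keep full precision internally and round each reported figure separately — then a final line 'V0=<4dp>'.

(0,0): Delta=4.1111 Bond=-325.0196
V0=69.6471

Risk-neutral probability p* = (R−d)/(u−d) = (1.02−0.84)/(1.11−0.84) = 0.6667.
Terminal payoffs: V(1,0)=0.0000, V(1,1)=106.5600
(0,0): S=96.0000. Δ = (V_up−V_dn)/(S_up−S_dn) = (106.5600−0.0000)/(106.5600−80.6400) = 4.1111. V = [p*·106.5600 + (1−p*)·0.0000]/1.02 = 69.6471. B = V − Δ·S = -325.0196.
Root portfolio cost Δ·96+B reproduces V0=69.6471.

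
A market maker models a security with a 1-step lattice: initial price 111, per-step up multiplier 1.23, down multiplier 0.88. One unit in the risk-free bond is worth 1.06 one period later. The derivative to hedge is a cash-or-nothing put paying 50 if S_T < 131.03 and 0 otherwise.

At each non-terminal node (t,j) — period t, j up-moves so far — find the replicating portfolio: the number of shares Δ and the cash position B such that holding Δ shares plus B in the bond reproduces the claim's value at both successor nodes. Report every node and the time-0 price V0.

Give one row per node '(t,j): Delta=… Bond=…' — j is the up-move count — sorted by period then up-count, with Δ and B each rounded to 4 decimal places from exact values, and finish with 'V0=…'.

(0,0): Delta=-1.2870 Bond=165.7682
V0=22.9111

Since d<R<u, set p* = (R−d)/(u−d) = 0.5143; price each node as the discounted p*-expectation of its children.
Terminal payoffs: V(1,0)=50.0000, V(1,1)=0.0000
  t=0,j=0: stock 111.0000 → up 136.5300 (V=0.0000), down 97.6800 (V=50.0000). Price 22.9111; hedge Δ=-1.2870, bond B=165.7682.
Check: Δ(0,0)·S0 + B(0,0) = 22.9111 = V0.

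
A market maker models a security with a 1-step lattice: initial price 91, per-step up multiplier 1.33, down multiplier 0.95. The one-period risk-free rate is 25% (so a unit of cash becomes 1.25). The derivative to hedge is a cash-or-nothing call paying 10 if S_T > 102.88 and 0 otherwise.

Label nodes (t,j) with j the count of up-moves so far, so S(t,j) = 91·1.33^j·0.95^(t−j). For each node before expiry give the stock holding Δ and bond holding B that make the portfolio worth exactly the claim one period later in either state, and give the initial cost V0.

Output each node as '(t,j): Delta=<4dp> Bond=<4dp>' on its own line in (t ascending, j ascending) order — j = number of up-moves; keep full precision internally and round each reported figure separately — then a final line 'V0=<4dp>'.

The replicating-portfolio and risk-neutral prices coincide; use p* = (1.25−0.95)/(1.33−0.95) = 0.7895 for the latter.
Terminal payoffs: V(1,0)=0.0000, V(1,1)=10.0000
  t=0,j=0: stock 91.0000 → up 121.0300 (V=10.0000), down 86.4500 (V=0.0000). Price 6.3158; hedge Δ=0.2892, bond B=-20.0000.
Check: Δ(0,0)·S0 + B(0,0) = 6.3158 = V0.

(0,0): Delta=0.2892 Bond=-20.0000
V0=6.3158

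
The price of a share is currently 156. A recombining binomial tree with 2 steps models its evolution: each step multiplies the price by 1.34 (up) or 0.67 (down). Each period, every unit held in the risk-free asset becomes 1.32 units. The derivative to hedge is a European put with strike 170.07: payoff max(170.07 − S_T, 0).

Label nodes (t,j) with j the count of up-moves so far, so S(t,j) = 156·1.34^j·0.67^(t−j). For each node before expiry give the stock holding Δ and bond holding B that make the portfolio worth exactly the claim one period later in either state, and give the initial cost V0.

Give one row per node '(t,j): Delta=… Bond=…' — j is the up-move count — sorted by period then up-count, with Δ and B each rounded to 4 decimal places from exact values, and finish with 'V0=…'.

(0,0): Delta=-0.2262 Bond=36.3357
(1,0): Delta=-1.0000 Bond=128.8409
(1,1): Delta=-0.2143 Bond=45.4745
V0=1.0488

No-arbitrage ⇒ martingale measure with p* = (R−d)/(u−d) = 0.9701.
Terminal payoffs: V(2,0)=100.0416, V(2,1)=30.0132, V(2,2)=0.0000
(1,0): S=104.5200. Δ = (V_up−V_dn)/(S_up−S_dn) = (30.0132−100.0416)/(140.0568−70.0284) = -1.0000. V = [p*·30.0132 + (1−p*)·100.0416]/1.32 = 24.3209. B = V − Δ·S = 128.8409.
(1,1): S=209.0400. Δ = (V_up−V_dn)/(S_up−S_dn) = (0.0000−30.0132)/(280.1136−140.0568) = -0.2143. V = [p*·0.0000 + (1−p*)·30.0132]/1.32 = 0.6787. B = V − Δ·S = 45.4745.
(0,0): S=156.0000. Δ = (V_up−V_dn)/(S_up−S_dn) = (0.6787−24.3209)/(209.0400−104.5200) = -0.2262. V = [p*·0.6787 + (1−p*)·24.3209]/1.32 = 1.0488. B = V − Δ·S = 36.3357.
Self-financing check: at every node Δ·S+B equals the discounted successor values.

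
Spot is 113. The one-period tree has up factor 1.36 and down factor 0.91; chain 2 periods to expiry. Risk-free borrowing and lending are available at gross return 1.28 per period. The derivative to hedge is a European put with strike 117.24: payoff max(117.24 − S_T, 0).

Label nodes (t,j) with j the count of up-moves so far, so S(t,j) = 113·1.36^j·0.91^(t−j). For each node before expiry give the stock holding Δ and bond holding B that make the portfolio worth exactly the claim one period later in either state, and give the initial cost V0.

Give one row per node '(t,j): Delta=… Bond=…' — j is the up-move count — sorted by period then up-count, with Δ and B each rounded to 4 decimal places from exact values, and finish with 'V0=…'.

(0,0): Delta=-0.0646 Bond=7.7604
(1,0): Delta=-0.5114 Bond=55.8750
(1,1): Delta=0.0000 Bond=0.0000
V0=0.4565

Since d<R<u, set p* = (R−d)/(u−d) = 0.8222; price each node as the discounted p*-expectation of its children.
Terminal values V(2,·): V(2,0)=23.6647, V(2,1)=0.0000, V(2,2)=0.0000
Node (1,0) S=102.8300: V=(p*·0.0000+(1−p*)·23.6647)/1.28=3.2868; Δ=(0.0000−23.6647)/(139.8488−93.5753)=-0.5114; B=V−Δ·S=55.8750
Node (1,1) S=153.6800: V=(p*·0.0000+(1−p*)·0.0000)/1.28=0.0000; Δ=(0.0000−0.0000)/(209.0048−139.8488)=0.0000; B=V−Δ·S=0.0000
Node (0,0) S=113.0000: V=(p*·0.0000+(1−p*)·3.2868)/1.28=0.4565; Δ=(0.0000−3.2868)/(153.6800−102.8300)=-0.0646; B=V−Δ·S=7.7604
The time-0 hedge costs 0.4565, which is the no-arbitrage price.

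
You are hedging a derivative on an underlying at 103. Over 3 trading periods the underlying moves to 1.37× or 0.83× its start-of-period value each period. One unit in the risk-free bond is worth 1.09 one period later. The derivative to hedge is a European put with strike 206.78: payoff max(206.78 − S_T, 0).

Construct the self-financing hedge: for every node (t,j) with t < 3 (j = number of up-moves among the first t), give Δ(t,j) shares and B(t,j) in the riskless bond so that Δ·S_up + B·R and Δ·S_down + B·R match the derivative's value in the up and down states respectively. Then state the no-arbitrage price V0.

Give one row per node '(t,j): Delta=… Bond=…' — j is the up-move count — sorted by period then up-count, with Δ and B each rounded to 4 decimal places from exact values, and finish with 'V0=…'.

(0,0): Delta=-0.7963 Bond=143.6945
(1,0): Delta=-1.0000 Bond=174.0426
(1,1): Delta=-0.6634 Bond=137.8718
(2,0): Delta=-1.0000 Bond=189.7064
(2,1): Delta=-1.0000 Bond=189.7064
(2,2): Delta=-0.4437 Bond=107.8213
V0=61.6771

The replicating-portfolio and risk-neutral prices coincide; use p* = (1.09−0.83)/(1.37−0.83) = 0.4815 for the latter.
Terminal values V(3,·): V(3,0)=147.8859, V(3,1)=109.5693, V(3,2)=46.3238, V(3,3)=0.0000
(2,0): S=70.9567. Δ = (V_up−V_dn)/(S_up−S_dn) = (109.5693−147.8859)/(97.2107−58.8941) = -1.0000. V = [p*·109.5693 + (1−p*)·147.8859]/1.09 = 118.7497. B = V − Δ·S = 189.7064.
(2,1): S=117.1213. Δ = (V_up−V_dn)/(S_up−S_dn) = (46.3238−109.5693)/(160.4562−97.2107) = -1.0000. V = [p*·46.3238 + (1−p*)·109.5693]/1.09 = 72.5851. B = V − Δ·S = 189.7064.
(2,2): S=193.3207. Δ = (V_up−V_dn)/(S_up−S_dn) = (0.0000−46.3238)/(264.8494−160.4562) = -0.4437. V = [p*·0.0000 + (1−p*)·46.3238]/1.09 = 22.0365. B = V − Δ·S = 107.8213.
(1,0): S=85.4900. Δ = (V_up−V_dn)/(S_up−S_dn) = (72.5851−118.7497)/(117.1213−70.9567) = -1.0000. V = [p*·72.5851 + (1−p*)·118.7497]/1.09 = 88.5526. B = V − Δ·S = 174.0426.
(1,1): S=141.1100. Δ = (V_up−V_dn)/(S_up−S_dn) = (22.0365−72.5851)/(193.3207−117.1213) = -0.6634. V = [p*·22.0365 + (1−p*)·72.5851]/1.09 = 44.2632. B = V − Δ·S = 137.8718.
(0,0): S=103.0000. Δ = (V_up−V_dn)/(S_up−S_dn) = (44.2632−88.5526)/(141.1100−85.4900) = -0.7963. V = [p*·44.2632 + (1−p*)·88.5526]/1.09 = 61.6771. B = V − Δ·S = 143.6945.
Check: Δ(0,0)·S0 + B(0,0) = 61.6771 = V0.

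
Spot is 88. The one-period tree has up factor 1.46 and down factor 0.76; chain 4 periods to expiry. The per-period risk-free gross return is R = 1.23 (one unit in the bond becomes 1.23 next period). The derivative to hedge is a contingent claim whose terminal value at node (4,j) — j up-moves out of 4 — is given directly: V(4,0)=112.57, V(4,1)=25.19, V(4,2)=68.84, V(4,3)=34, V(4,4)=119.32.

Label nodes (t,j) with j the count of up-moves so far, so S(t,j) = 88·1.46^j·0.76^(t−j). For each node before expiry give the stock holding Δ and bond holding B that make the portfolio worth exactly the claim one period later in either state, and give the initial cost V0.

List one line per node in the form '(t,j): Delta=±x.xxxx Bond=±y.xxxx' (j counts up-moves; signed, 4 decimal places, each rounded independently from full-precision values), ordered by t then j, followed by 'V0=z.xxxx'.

No-arbitrage ⇒ martingale measure with p* = (R−d)/(u−d) = 0.6714.
At expiry t=4: V(4,0)=112.5700, V(4,1)=25.1900, V(4,2)=68.8400, V(4,3)=34.0000, V(4,4)=119.3200
Node (3,0) S=38.6299: V=(p*·25.1900+(1−p*)·112.5700)/1.23=43.8216; Δ=(25.1900−112.5700)/(56.3996−29.3587)=-3.2314; B=V−Δ·S=168.6502
Node (3,1) S=74.2100: V=(p*·68.8400+(1−p*)·25.1900)/1.23=44.3072; Δ=(68.8400−25.1900)/(108.3467−56.3996)=0.8403; B=V−Δ·S=-18.0499
Node (3,2) S=142.5614: V=(p*·34.0000+(1−p*)·68.8400)/1.23=36.9491; Δ=(34.0000−68.8400)/(208.1397−108.3467)=-0.3491; B=V−Δ·S=86.7206
Node (3,3) S=273.8680: V=(p*·119.3200+(1−p*)·34.0000)/1.23=74.2165; Δ=(119.3200−34.0000)/(399.8472−208.1397)=0.4451; B=V−Δ·S=-47.6692
Node (2,0) S=50.8288: V=(p*·44.3072+(1−p*)·43.8216)/1.23=35.8924; Δ=(44.3072−43.8216)/(74.2100−38.6299)=0.0136; B=V−Δ·S=35.1987
Node (2,1) S=97.6448: V=(p*·36.9491+(1−p*)·44.3072)/1.23=32.0055; Δ=(36.9491−44.3072)/(142.5614−74.2100)=-0.1077; B=V−Δ·S=42.5170
Node (2,2) S=187.5808: V=(p*·74.2165+(1−p*)·36.9491)/1.23=50.3833; Δ=(74.2165−36.9491)/(273.8680−142.5614)=0.2838; B=V−Δ·S=-2.8558
Node (1,0) S=66.8800: V=(p*·32.0055+(1−p*)·35.8924)/1.23=27.0591; Δ=(32.0055−35.8924)/(97.6448−50.8288)=-0.0830; B=V−Δ·S=32.6117
Node (1,1) S=128.4800: V=(p*·50.3833+(1−p*)·32.0055)/1.23=36.0528; Δ=(50.3833−32.0055)/(187.5808−97.6448)=0.2043; B=V−Δ·S=9.7987
Node (0,0) S=88.0000: V=(p*·36.0528+(1−p*)·27.0591)/1.23=26.9087; Δ=(36.0528−27.0591)/(128.4800−66.8800)=0.1460; B=V−Δ·S=14.0605
Check: Δ(0,0)·S0 + B(0,0) = 26.9087 = V0.

(0,0): Delta=0.1460 Bond=14.0605
(1,0): Delta=-0.0830 Bond=32.6117
(1,1): Delta=0.2043 Bond=9.7987
(2,0): Delta=0.0136 Bond=35.1987
(2,1): Delta=-0.1077 Bond=42.5170
(2,2): Delta=0.2838 Bond=-2.8558
(3,0): Delta=-3.2314 Bond=168.6502
(3,1): Delta=0.8403 Bond=-18.0499
(3,2): Delta=-0.3491 Bond=86.7206
(3,3): Delta=0.4451 Bond=-47.6692
V0=26.9087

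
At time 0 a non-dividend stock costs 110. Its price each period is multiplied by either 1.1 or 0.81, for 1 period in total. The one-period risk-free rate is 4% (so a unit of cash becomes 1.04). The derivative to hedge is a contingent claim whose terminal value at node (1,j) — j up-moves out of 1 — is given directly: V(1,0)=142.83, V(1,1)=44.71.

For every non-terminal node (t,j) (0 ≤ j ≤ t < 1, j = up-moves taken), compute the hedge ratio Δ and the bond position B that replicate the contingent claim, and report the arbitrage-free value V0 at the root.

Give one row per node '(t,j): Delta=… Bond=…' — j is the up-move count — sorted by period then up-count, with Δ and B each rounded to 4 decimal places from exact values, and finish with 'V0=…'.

Since d<R<u, set p* = (R−d)/(u−d) = 0.7931; price each node as the discounted p*-expectation of its children.
Payoff layer (t=1): V(1,0)=142.8300, V(1,1)=44.7100
(0,0): S=110.0000. Δ = (V_up−V_dn)/(S_up−S_dn) = (44.7100−142.8300)/(121.0000−89.1000) = -3.0759. V = [p*·44.7100 + (1−p*)·142.8300]/1.04 = 62.5103. B = V − Δ·S = 400.8551.
Each (Δ,B) replicates both successor values, so the strategy is self-financing and V0 is arbitrage-free.

(0,0): Delta=-3.0759 Bond=400.8551
V0=62.5103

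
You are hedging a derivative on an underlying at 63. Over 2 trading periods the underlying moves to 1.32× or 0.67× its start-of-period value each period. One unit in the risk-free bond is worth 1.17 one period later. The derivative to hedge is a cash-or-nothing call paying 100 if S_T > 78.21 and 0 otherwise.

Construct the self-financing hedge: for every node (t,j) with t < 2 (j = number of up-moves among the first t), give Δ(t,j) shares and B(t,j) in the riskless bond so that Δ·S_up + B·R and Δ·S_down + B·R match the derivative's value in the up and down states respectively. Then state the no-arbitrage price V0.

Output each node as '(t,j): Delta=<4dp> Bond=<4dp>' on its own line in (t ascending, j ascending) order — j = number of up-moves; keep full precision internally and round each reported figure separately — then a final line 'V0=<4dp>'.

(0,0): Delta=1.6055 Bond=-57.9224
(1,0): Delta=0.0000 Bond=0.0000
(1,1): Delta=1.8500 Bond=-88.0999
V0=43.2257

Under the risk-neutral measure, an up-move has probability p* = (R−d)/(u−d) = 0.7692 and values discount at R = 1.17.
Terminal payoffs: V(2,0)=0.0000, V(2,1)=0.0000, V(2,2)=100.0000
(1,0): S=42.2100. Δ = (V_up−V_dn)/(S_up−S_dn) = (0.0000−0.0000)/(55.7172−28.2807) = 0.0000. V = [p*·0.0000 + (1−p*)·0.0000]/1.17 = 0.0000. B = V − Δ·S = 0.0000.
(1,1): S=83.1600. Δ = (V_up−V_dn)/(S_up−S_dn) = (100.0000−0.0000)/(109.7712−55.7172) = 1.8500. V = [p*·100.0000 + (1−p*)·0.0000]/1.17 = 65.7462. B = V − Δ·S = -88.0999.
(0,0): S=63.0000. Δ = (V_up−V_dn)/(S_up−S_dn) = (65.7462−0.0000)/(83.1600−42.2100) = 1.6055. V = [p*·65.7462 + (1−p*)·0.0000]/1.17 = 43.2257. B = V − Δ·S = -57.9224.
The time-0 hedge costs 43.2257, which is the no-arbitrage price.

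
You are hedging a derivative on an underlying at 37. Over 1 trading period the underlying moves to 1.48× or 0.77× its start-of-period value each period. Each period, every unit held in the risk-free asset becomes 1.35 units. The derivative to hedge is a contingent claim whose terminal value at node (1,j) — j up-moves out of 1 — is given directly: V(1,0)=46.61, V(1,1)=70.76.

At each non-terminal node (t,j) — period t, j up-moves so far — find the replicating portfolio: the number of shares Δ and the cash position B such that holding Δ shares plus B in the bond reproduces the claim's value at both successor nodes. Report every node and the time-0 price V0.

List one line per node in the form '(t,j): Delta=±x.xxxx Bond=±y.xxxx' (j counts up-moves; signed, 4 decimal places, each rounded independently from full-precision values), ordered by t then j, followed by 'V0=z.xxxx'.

No-arbitrage ⇒ martingale measure with p* = (R−d)/(u−d) = 0.8169.
Terminal payoffs: V(1,0)=46.6100, V(1,1)=70.7600
Node (0,0) S=37.0000: V=(p*·70.7600+(1−p*)·46.6100)/1.35=49.1394; Δ=(70.7600−46.6100)/(54.7600−28.4900)=0.9193; B=V−Δ·S=15.1253
Self-financing check: at every node Δ·S+B equals the discounted successor values.

(0,0): Delta=0.9193 Bond=15.1253
V0=49.1394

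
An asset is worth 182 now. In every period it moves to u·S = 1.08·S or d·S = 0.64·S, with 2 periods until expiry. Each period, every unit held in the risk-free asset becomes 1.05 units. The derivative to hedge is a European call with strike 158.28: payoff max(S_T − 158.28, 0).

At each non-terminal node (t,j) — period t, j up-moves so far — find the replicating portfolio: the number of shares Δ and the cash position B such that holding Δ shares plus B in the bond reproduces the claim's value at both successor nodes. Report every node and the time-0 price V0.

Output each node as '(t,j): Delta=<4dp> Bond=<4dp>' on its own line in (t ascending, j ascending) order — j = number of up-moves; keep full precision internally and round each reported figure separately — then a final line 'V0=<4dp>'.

No-arbitrage ⇒ martingale measure with p* = (R−d)/(u−d) = 0.9318.
At expiry t=2: V(2,0)=0.0000, V(2,1)=0.0000, V(2,2)=54.0048
  t=1,j=0: stock 116.4800 → up 125.7984 (V=0.0000), down 74.5472 (V=0.0000). Price 0.0000; hedge Δ=0.0000, bond B=0.0000.
  t=1,j=1: stock 196.5600 → up 212.2848 (V=54.0048), down 125.7984 (V=0.0000). Price 47.9263; hedge Δ=0.6244, bond B=-74.8118.
  t=0,j=0: stock 182.0000 → up 196.5600 (V=47.9263), down 116.4800 (V=0.0000). Price 42.5320; hedge Δ=0.5985, bond B=-66.3915.
Each (Δ,B) replicates both successor values, so the strategy is self-financing and V0 is arbitrage-free.

(0,0): Delta=0.5985 Bond=-66.3915
(1,0): Delta=0.0000 Bond=0.0000
(1,1): Delta=0.6244 Bond=-74.8118
V0=42.5320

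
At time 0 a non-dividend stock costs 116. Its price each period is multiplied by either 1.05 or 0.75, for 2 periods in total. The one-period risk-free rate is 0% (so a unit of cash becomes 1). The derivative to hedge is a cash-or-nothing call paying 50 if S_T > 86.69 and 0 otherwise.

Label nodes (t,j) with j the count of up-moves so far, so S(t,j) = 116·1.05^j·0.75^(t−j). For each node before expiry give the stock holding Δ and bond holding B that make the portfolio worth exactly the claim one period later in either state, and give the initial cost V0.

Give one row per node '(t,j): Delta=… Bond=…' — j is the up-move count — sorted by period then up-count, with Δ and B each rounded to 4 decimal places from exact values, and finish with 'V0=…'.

(0,0): Delta=0.2395 Bond=20.8333
(1,0): Delta=1.9157 Bond=-125.0000
(1,1): Delta=0.0000 Bond=50.0000
V0=48.6111

Since d<R<u, set p* = (R−d)/(u−d) = 0.8333; price each node as the discounted p*-expectation of its children.
Terminal values V(2,·): V(2,0)=0.0000, V(2,1)=50.0000, V(2,2)=50.0000
  t=1,j=0: stock 87.0000 → up 91.3500 (V=50.0000), down 65.2500 (V=0.0000). Price 41.6667; hedge Δ=1.9157, bond B=-125.0000.
  t=1,j=1: stock 121.8000 → up 127.8900 (V=50.0000), down 91.3500 (V=50.0000). Price 50.0000; hedge Δ=0.0000, bond B=50.0000.
  t=0,j=0: stock 116.0000 → up 121.8000 (V=50.0000), down 87.0000 (V=41.6667). Price 48.6111; hedge Δ=0.2395, bond B=20.8333.
Self-financing check: at every node Δ·S+B equals the discounted successor values.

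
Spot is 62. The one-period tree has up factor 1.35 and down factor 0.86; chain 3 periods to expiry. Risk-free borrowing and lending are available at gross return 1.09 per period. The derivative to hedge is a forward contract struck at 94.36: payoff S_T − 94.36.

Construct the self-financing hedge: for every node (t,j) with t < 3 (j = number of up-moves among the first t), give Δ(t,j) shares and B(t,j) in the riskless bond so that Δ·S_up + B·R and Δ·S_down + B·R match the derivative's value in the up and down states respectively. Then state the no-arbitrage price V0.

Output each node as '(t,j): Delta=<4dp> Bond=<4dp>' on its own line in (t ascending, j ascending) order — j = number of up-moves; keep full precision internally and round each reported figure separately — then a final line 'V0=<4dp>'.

No-arbitrage ⇒ martingale measure with p* = (R−d)/(u−d) = 0.4694.
Terminal values V(3,·): V(3,0)=-54.9245, V(3,1)=-32.4555, V(3,2)=2.8157, V(3,3)=58.1833
Node (2,0) S=45.8552: V=(p*·-32.4555+(1−p*)·-54.9245)/1.09=-40.7136; Δ=(-32.4555−-54.9245)/(61.9045−39.4355)=1.0000; B=V−Δ·S=-86.5688
Node (2,1) S=71.9820: V=(p*·2.8157+(1−p*)·-32.4555)/1.09=-14.5868; Δ=(2.8157−-32.4555)/(97.1757−61.9045)=1.0000; B=V−Δ·S=-86.5688
Node (2,2) S=112.9950: V=(p*·58.1833+(1−p*)·2.8157)/1.09=26.4262; Δ=(58.1833−2.8157)/(152.5433−97.1757)=1.0000; B=V−Δ·S=-86.5688
Node (1,0) S=53.3200: V=(p*·-14.5868+(1−p*)·-40.7136)/1.09=-26.1009; Δ=(-14.5868−-40.7136)/(71.9820−45.8552)=1.0000; B=V−Δ·S=-79.4209
Node (1,1) S=83.7000: V=(p*·26.4262+(1−p*)·-14.5868)/1.09=4.2791; Δ=(26.4262−-14.5868)/(112.9950−71.9820)=1.0000; B=V−Δ·S=-79.4209
Node (0,0) S=62.0000: V=(p*·4.2791+(1−p*)·-26.1009)/1.09=-10.8632; Δ=(4.2791−-26.1009)/(83.7000−53.3200)=1.0000; B=V−Δ·S=-72.8632
Each (Δ,B) replicates both successor values, so the strategy is self-financing and V0 is arbitrage-free.

(0,0): Delta=1.0000 Bond=-72.8632
(1,0): Delta=1.0000 Bond=-79.4209
(1,1): Delta=1.0000 Bond=-79.4209
(2,0): Delta=1.0000 Bond=-86.5688
(2,1): Delta=1.0000 Bond=-86.5688
(2,2): Delta=1.0000 Bond=-86.5688
V0=-10.8632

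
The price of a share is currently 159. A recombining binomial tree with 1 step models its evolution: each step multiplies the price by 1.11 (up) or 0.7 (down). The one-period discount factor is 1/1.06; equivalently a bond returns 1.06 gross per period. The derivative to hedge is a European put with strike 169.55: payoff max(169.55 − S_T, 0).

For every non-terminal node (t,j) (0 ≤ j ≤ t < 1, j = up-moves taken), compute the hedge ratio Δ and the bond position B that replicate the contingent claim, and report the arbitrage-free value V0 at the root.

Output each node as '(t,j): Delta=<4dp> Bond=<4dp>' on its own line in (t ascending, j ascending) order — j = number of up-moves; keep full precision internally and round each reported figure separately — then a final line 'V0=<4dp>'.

Risk-neutral probability p* = (R−d)/(u−d) = (1.06−0.7)/(1.11−0.7) = 0.8780.
Payoff layer (t=1): V(1,0)=58.2500, V(1,1)=0.0000
Node (0,0) S=159.0000: V=(p*·0.0000+(1−p*)·58.2500)/1.06=6.7016; Δ=(0.0000−58.2500)/(176.4900−111.3000)=-0.8935; B=V−Δ·S=148.7747
The time-0 hedge costs 6.7016, which is the no-arbitrage price.

(0,0): Delta=-0.8935 Bond=148.7747
V0=6.7016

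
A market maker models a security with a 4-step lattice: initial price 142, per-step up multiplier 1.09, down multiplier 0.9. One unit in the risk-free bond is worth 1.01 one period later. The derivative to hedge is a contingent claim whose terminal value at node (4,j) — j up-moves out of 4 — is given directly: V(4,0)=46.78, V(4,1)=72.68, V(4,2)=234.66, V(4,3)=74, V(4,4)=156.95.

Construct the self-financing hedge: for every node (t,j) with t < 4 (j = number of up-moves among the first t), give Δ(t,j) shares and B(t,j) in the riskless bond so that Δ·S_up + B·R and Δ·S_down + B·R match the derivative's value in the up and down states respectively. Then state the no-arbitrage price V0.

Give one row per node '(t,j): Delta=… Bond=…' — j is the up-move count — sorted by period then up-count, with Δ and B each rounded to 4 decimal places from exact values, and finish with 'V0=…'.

(0,0): Delta=-0.0041 Bond=134.6590
(1,0): Delta=1.1995 Bond=-17.8227
(1,1): Delta=-0.7269 Bond=247.8807
(2,0): Delta=4.7427 Bond=-425.5395
(2,1): Delta=-0.9282 Bond=278.3908
(2,2): Delta=-0.6061 Bond=229.9732
(3,0): Delta=1.3168 Bond=-75.1527
(3,1): Delta=6.8000 Bond=-687.7165
(3,2): Delta=-5.5689 Bond=985.8228
(3,3): Delta=2.3741 Bond=-315.7634
V0=134.0724

Risk-neutral probability p* = (R−d)/(u−d) = (1.01−0.9)/(1.09−0.9) = 0.5789.
At expiry t=4: V(4,0)=46.7800, V(4,1)=72.6800, V(4,2)=234.6600, V(4,3)=74.0000, V(4,4)=156.9500
  t=3,j=0: stock 103.5180 → up 112.8346 (V=72.6800), down 93.1662 (V=46.7800). Price 61.1631; hedge Δ=1.3168, bond B=-75.1527.
  t=3,j=1: stock 125.3718 → up 136.6553 (V=234.6600), down 112.8346 (V=72.6800). Price 164.8098; hedge Δ=6.8000, bond B=-687.7165.
  t=3,j=2: stock 151.8392 → up 165.5047 (V=74.0000), down 136.6553 (V=234.6600). Price 140.2439; hedge Δ=-5.5689, bond B=985.8228.
  t=3,j=3: stock 183.8941 → up 200.4446 (V=156.9500), down 165.5047 (V=74.0000). Price 120.8155; hedge Δ=2.3741, bond B=-315.7634.
  t=2,j=0: stock 115.0200 → up 125.3718 (V=164.8098), down 103.5180 (V=61.1631). Price 119.9694; hedge Δ=4.7427, bond B=-425.5395.
  t=2,j=1: stock 139.3020 → up 151.8392 (V=140.2439), down 125.3718 (V=164.8098). Price 149.0965; hedge Δ=-0.9282, bond B=278.3908.
  t=2,j=2: stock 168.7102 → up 183.8941 (V=120.8155), down 151.8392 (V=140.2439). Price 127.7187; hedge Δ=-0.6061, bond B=229.9732.
  t=1,j=0: stock 127.8000 → up 139.3020 (V=149.0965), down 115.0200 (V=119.9694). Price 135.4777; hedge Δ=1.1995, bond B=-17.8227.
  t=1,j=1: stock 154.7800 → up 168.7102 (V=127.7187), down 139.3020 (V=149.0965). Price 135.3662; hedge Δ=-0.7269, bond B=247.8807.
  t=0,j=0: stock 142.0000 → up 154.7800 (V=135.3662), down 127.8000 (V=135.4777). Price 134.0724; hedge Δ=-0.0041, bond B=134.6590.
Self-financing check: at every node Δ·S+B equals the discounted successor values.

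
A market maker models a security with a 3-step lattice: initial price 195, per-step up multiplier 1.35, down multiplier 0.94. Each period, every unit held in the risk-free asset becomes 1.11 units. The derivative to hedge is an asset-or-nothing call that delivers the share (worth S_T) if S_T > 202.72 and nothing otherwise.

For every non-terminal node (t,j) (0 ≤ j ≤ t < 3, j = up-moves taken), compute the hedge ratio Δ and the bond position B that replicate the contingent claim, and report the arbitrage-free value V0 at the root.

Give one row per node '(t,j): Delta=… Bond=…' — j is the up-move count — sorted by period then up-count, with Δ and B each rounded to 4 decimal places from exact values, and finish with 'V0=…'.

(0,0): Delta=1.5634 Bond=-133.6146
(1,0): Delta=2.1365 Bond=-253.3667
(1,1): Delta=1.0000 Bond=0.0000
(2,0): Delta=3.2927 Bond=-480.4466
(2,1): Delta=1.0000 Bond=0.0000
(2,2): Delta=1.0000 Bond=0.0000
V0=171.2463

Since d<R<u, set p* = (R−d)/(u−d) = 0.4146; price each node as the discounted p*-expectation of its children.
At expiry t=3: V(3,0)=0.0000, V(3,1)=232.6077, V(3,2)=334.0643, V(3,3)=479.7731
  t=2,j=0: stock 172.3020 → up 232.6077 (V=232.6077), down 161.9639 (V=0.0000). Price 86.8893; hedge Δ=3.2927, bond B=-480.4466.
  t=2,j=1: stock 247.4550 → up 334.0643 (V=334.0643), down 232.6077 (V=232.6077). Price 247.4550; hedge Δ=1.0000, bond B=0.0000.
  t=2,j=2: stock 355.3875 → up 479.7731 (V=479.7731), down 334.0643 (V=334.0643). Price 355.3875; hedge Δ=1.0000, bond B=0.0000.
  t=1,j=0: stock 183.3000 → up 247.4550 (V=247.4550), down 172.3020 (V=86.8893). Price 138.2570; hedge Δ=2.1365, bond B=-253.3667.
  t=1,j=1: stock 263.2500 → up 355.3875 (V=355.3875), down 247.4550 (V=247.4550). Price 263.2500; hedge Δ=1.0000, bond B=0.0000.
  t=0,j=0: stock 195.0000 → up 263.2500 (V=263.2500), down 183.3000 (V=138.2570). Price 171.2463; hedge Δ=1.5634, bond B=-133.6146.
Self-financing check: at every node Δ·S+B equals the discounted successor values.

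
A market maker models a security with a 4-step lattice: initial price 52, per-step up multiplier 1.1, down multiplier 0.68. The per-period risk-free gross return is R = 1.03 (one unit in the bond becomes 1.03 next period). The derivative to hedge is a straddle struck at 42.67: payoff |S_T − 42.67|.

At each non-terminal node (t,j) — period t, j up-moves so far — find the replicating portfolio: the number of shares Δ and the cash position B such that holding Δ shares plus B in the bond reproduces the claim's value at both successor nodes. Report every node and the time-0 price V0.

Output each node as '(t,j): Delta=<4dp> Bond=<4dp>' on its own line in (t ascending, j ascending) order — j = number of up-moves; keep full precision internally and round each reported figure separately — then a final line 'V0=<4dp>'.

No-arbitrage ⇒ martingale measure with p* = (R−d)/(u−d) = 0.8333.
Terminal payoffs: V(4,0)=31.5517, V(4,1)=24.6845, V(4,2)=13.5758, V(4,3)=4.3942, V(4,4)=33.4632
  t=3,j=0: stock 16.3505 → up 17.9855 (V=24.6845), down 11.1183 (V=31.5517). Price 25.0767; hedge Δ=-1.0000, bond B=41.4272.
  t=3,j=1: stock 26.4493 → up 29.0942 (V=13.5758), down 17.9855 (V=24.6845). Price 14.9779; hedge Δ=-1.0000, bond B=41.4272.
  t=3,j=2: stock 42.7856 → up 47.0642 (V=4.3942), down 29.0942 (V=13.5758). Price 5.7519; hedge Δ=-0.5109, bond B=27.6129.
  t=3,j=3: stock 69.2120 → up 76.1332 (V=33.4632), down 47.0642 (V=4.3942). Price 27.7848; hedge Δ=1.0000, bond B=-41.4272.
  t=2,j=0: stock 24.0448 → up 26.4493 (V=14.9779), down 16.3505 (V=25.0767). Price 16.1758; hedge Δ=-1.0000, bond B=40.2206.
  t=2,j=1: stock 38.8960 → up 42.7856 (V=5.7519), down 26.4493 (V=14.9779). Price 7.0772; hedge Δ=-0.5648, bond B=29.0440.
  t=2,j=2: stock 62.9200 → up 69.2120 (V=27.7848), down 42.7856 (V=5.7519). Price 23.4103; hedge Δ=0.8337, bond B=-29.0490.
  t=1,j=0: stock 35.3600 → up 38.8960 (V=7.0772), down 24.0448 (V=16.1758). Price 8.3434; hedge Δ=-0.6126, bond B=30.0065.
  t=1,j=1: stock 57.2000 → up 62.9200 (V=23.4103), down 38.8960 (V=7.0772). Price 20.0856; hedge Δ=0.6799, bond B=-18.8028.
  t=0,j=0: stock 52.0000 → up 57.2000 (V=20.0856), down 35.3600 (V=8.3434). Price 17.6005; hedge Δ=0.5376, bond B=-10.3572.
Check: Δ(0,0)·S0 + B(0,0) = 17.6005 = V0.

(0,0): Delta=0.5376 Bond=-10.3572
(1,0): Delta=-0.6126 Bond=30.0065
(1,1): Delta=0.6799 Bond=-18.8028
(2,0): Delta=-1.0000 Bond=40.2206
(2,1): Delta=-0.5648 Bond=29.0440
(2,2): Delta=0.8337 Bond=-29.0490
(3,0): Delta=-1.0000 Bond=41.4272
(3,1): Delta=-1.0000 Bond=41.4272
(3,2): Delta=-0.5109 Bond=27.6129
(3,3): Delta=1.0000 Bond=-41.4272
V0=17.6005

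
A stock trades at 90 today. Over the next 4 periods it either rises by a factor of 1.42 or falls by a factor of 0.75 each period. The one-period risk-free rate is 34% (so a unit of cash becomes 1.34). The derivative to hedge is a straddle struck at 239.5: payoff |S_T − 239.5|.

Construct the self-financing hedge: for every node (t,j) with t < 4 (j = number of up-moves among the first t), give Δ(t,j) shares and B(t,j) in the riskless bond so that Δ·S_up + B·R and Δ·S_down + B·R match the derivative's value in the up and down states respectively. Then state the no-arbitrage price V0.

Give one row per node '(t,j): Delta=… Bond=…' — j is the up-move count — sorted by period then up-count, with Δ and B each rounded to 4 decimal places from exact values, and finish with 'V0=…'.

No-arbitrage ⇒ martingale measure with p* = (R−d)/(u−d) = 0.8806.
Payoff layer (t=4): V(4,0)=211.0234, V(4,1)=185.5844, V(4,2)=137.4197, V(4,3)=46.2281, V(4,4)=126.4282
Node (3,0) S=37.9688: V=(p*·185.5844+(1−p*)·211.0234)/1.34=140.7626; Δ=(185.5844−211.0234)/(53.9156−28.4766)=-1.0000; B=V−Δ·S=178.7313
Node (3,1) S=71.8875: V=(p*·137.4197+(1−p*)·185.5844)/1.34=106.8438; Δ=(137.4197−185.5844)/(102.0802−53.9156)=-1.0000; B=V−Δ·S=178.7313
Node (3,2) S=136.1070: V=(p*·46.2281+(1−p*)·137.4197)/1.34=42.6243; Δ=(46.2281−137.4197)/(193.2719−102.0803)=-1.0000; B=V−Δ·S=178.7313
Node (3,3) S=257.6959: V=(p*·126.4282+(1−p*)·46.2281)/1.34=87.2030; Δ=(126.4282−46.2281)/(365.9282−193.2719)=0.4645; B=V−Δ·S=-32.4987
Node (2,0) S=50.6250: V=(p*·106.8438+(1−p*)·140.7626)/1.34=82.7566; Δ=(106.8438−140.7626)/(71.8875−37.9688)=-1.0000; B=V−Δ·S=133.3816
Node (2,1) S=95.8500: V=(p*·42.6243+(1−p*)·106.8438)/1.34=37.5316; Δ=(42.6243−106.8438)/(136.1070−71.8875)=-1.0000; B=V−Δ·S=133.3816
Node (2,2) S=181.4760: V=(p*·87.2030+(1−p*)·42.6243)/1.34=61.1046; Δ=(87.2030−42.6243)/(257.6959−136.1070)=0.3666; B=V−Δ·S=-5.4307
Node (1,0) S=67.5000: V=(p*·37.5316+(1−p*)·82.7566)/1.34=32.0385; Δ=(37.5316−82.7566)/(95.8500−50.6250)=-1.0000; B=V−Δ·S=99.5385
Node (1,1) S=127.8000: V=(p*·61.1046+(1−p*)·37.5316)/1.34=43.5000; Δ=(61.1046−37.5316)/(181.4760−95.8500)=0.2753; B=V−Δ·S=8.3163
Node (0,0) S=90.0000: V=(p*·43.5000+(1−p*)·32.0385)/1.34=31.4414; Δ=(43.5000−32.0385)/(127.8000−67.5000)=0.1901; B=V−Δ·S=14.3347
Check: Δ(0,0)·S0 + B(0,0) = 31.4414 = V0.

(0,0): Delta=0.1901 Bond=14.3347
(1,0): Delta=-1.0000 Bond=99.5385
(1,1): Delta=0.2753 Bond=8.3163
(2,0): Delta=-1.0000 Bond=133.3816
(2,1): Delta=-1.0000 Bond=133.3816
(2,2): Delta=0.3666 Bond=-5.4307
(3,0): Delta=-1.0000 Bond=178.7313
(3,1): Delta=-1.0000 Bond=178.7313
(3,2): Delta=-1.0000 Bond=178.7313
(3,3): Delta=0.4645 Bond=-32.4987
V0=31.4414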